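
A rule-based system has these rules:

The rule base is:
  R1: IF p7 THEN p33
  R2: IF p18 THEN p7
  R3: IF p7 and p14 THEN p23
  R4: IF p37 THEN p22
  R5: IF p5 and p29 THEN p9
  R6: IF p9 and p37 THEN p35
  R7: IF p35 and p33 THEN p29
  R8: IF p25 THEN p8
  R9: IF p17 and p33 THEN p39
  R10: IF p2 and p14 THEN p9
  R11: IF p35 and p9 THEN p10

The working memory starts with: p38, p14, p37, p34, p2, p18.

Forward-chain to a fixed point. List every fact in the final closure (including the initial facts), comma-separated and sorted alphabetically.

p10, p14, p18, p2, p22, p23, p29, p33, p34, p35, p37, p38, p7, p9

Round 1 — R2, R4, R10, derive p7, p22, p9.
Round 2 — R1, R3, R6, derive p33, p23, p35.
Round 3 — R7, R11, derive p29, p10.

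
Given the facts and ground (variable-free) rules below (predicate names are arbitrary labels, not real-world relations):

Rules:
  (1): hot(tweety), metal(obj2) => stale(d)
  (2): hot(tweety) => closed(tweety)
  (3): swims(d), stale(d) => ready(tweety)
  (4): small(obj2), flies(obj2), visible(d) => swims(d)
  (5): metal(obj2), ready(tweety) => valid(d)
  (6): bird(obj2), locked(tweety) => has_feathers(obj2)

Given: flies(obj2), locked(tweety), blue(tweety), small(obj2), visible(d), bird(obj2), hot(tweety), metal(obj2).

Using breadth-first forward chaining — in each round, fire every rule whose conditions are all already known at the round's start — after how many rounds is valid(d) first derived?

[1] (1) [hot(tweety), metal(obj2) => stale(d)]; (2) [hot(tweety) => closed(tweety)]; (4) [small(obj2), flies(obj2), visible(d) => swims(d)]; (6) [bird(obj2), locked(tweety) => has_feathers(obj2)]. ⇒ new: stale(d), closed(tweety), swims(d), has_feathers(obj2).
[2] (3) [swims(d), stale(d) => ready(tweety)]. ⇒ new: ready(tweety).
[3] (5) [metal(obj2), ready(tweety) => valid(d)]. ⇒ new: valid(d).
valid(d) first appears in round 3.

3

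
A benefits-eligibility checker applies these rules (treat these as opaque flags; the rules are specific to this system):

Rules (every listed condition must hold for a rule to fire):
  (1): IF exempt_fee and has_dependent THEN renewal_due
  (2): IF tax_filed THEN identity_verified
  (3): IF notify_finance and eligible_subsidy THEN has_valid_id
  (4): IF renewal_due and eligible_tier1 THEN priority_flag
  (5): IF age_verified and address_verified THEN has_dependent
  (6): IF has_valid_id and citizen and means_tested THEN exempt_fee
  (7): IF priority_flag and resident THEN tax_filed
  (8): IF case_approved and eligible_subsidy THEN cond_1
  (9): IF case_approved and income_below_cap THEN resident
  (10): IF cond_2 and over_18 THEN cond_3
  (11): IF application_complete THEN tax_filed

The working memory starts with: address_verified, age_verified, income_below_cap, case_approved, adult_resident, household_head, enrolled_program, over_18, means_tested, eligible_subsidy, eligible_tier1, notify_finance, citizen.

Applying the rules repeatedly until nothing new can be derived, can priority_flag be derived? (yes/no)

yes

Round 1: (3) [IF notify_finance and eligible_subsidy THEN has_valid_id]; (5) [IF age_verified and address_verified THEN has_dependent]; (8) [IF case_approved and eligible_subsidy THEN cond_1]; (9) [IF case_approved and income_below_cap THEN resident]. Adds has_valid_id, has_dependent, cond_1, resident.
Round 2: (6) [IF has_valid_id and citizen and means_tested THEN exempt_fee]. Adds exempt_fee.
Round 3: (1) [IF exempt_fee and has_dependent THEN renewal_due]. Adds renewal_due.
Round 4: (4) [IF renewal_due and eligible_tier1 THEN priority_flag]. Adds priority_flag.
Round 5: (7) [IF priority_flag and resident THEN tax_filed]. Adds tax_filed.
Round 6: (2) [IF tax_filed THEN identity_verified]. Adds identity_verified.
priority_flag appears in round 4, so it is derivable.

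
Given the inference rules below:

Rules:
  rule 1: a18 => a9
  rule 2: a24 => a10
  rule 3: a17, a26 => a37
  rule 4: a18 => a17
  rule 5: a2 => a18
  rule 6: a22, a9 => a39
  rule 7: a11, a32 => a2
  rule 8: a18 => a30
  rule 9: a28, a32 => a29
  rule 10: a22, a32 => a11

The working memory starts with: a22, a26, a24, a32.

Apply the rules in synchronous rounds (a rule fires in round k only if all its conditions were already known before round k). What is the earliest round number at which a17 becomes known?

Round 1: rule 2 [a24 => a10]; rule 10 [a22, a32 => a11]. Adds a10, a11.
Round 2: rule 7 [a11, a32 => a2]. Adds a2.
Round 3: rule 5 [a2 => a18]. Adds a18.
Round 4: rule 1 [a18 => a9]; rule 4 [a18 => a17]; rule 8 [a18 => a30]. Adds a9, a17, a30.
a17 first appears in round 4.

4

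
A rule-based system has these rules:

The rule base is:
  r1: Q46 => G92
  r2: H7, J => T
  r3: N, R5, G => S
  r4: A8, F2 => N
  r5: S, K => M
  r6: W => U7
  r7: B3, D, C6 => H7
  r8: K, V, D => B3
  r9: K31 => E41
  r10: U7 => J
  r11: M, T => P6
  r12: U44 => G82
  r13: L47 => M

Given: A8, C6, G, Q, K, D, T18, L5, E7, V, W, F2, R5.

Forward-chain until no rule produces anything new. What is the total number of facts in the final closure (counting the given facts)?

22

[1] r4 [A8, F2 => N]; r6 [W => U7]; r8 [K, V, D => B3]. ⇒ new: N, U7, B3.
[2] r3 [N, R5, G => S]; r7 [B3, D, C6 => H7]; r10 [U7 => J]. ⇒ new: S, H7, J.
[3] r2 [H7, J => T]; r5 [S, K => M]. ⇒ new: T, M.
[4] r11 [M, T => P6]. ⇒ new: P6.
Closure: {A8, B3, C6, D, E7, F2, G, H7, J, K, L5, M, N, P6, Q, R5, S, T, T18, U7, V, W} — 22 facts.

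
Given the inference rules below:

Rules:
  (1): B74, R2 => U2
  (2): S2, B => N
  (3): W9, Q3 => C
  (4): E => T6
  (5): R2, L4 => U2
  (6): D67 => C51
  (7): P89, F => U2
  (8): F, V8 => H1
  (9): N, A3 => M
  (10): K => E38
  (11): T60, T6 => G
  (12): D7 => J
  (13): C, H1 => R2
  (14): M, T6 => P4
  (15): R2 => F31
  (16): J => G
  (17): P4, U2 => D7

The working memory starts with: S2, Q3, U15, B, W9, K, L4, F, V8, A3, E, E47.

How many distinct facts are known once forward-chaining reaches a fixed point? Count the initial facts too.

25

Round 1 fires (2), (3), (4), (8), (10), giving N, C, T6, H1, E38.
Round 2 fires (9), (13), giving M, R2.
Round 3 fires (5), (14), (15), giving U2, P4, F31.
Round 4 fires (17), giving D7.
Round 5 fires (12), giving J.
Round 6 fires (16), giving G.
Closure: {A3, B, C, D7, E, E38, E47, F, F31, G, H1, J, K, L4, M, N, P4, Q3, R2, S2, T6, U15, U2, V8, W9} — 25 facts.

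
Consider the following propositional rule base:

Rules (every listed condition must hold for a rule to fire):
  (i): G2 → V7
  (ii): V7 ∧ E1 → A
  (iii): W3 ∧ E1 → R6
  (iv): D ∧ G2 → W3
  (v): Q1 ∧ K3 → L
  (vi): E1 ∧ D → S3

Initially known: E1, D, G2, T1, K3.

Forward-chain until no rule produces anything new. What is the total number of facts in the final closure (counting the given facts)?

10

Round 1 fires (i), (iv), (vi), giving V7, W3, S3.
Round 2 fires (ii), (iii), giving A, R6.
Closure: {A, D, E1, G2, K3, R6, S3, T1, V7, W3} — 10 facts.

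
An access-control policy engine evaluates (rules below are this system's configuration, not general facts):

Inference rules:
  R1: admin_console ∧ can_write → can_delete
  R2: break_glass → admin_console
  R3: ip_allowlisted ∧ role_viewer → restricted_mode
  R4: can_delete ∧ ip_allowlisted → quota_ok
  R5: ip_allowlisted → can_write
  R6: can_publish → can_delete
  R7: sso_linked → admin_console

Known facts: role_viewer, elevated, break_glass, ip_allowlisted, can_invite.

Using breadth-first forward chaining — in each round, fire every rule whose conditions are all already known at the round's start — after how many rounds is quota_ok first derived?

3

Round 1 fires R2, R3, R5, giving admin_console, restricted_mode, can_write.
Round 2 fires R1, giving can_delete.
Round 3 fires R4, giving quota_ok.
quota_ok first appears in round 3.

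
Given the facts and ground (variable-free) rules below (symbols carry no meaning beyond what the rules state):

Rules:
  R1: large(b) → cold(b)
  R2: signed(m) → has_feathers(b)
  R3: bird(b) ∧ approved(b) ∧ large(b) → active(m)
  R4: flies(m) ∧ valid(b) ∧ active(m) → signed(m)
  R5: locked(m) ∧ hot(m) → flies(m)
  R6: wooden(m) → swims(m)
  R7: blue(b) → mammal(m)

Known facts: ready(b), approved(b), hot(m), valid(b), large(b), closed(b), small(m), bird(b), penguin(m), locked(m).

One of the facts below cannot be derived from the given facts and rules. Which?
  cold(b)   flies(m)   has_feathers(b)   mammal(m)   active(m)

[1] R1 [large(b) → cold(b)]; R3 [bird(b) ∧ approved(b) ∧ large(b) → active(m)]; R5 [locked(m) ∧ hot(m) → flies(m)]. ⇒ new: cold(b), active(m), flies(m).
[2] R4 [flies(m) ∧ valid(b) ∧ active(m) → signed(m)]. ⇒ new: signed(m).
[3] R2 [signed(m) → has_feathers(b)]. ⇒ new: has_feathers(b).
Derived: active(m) (round 1), cold(b) (round 1), has_feathers(b) (round 3), flies(m) (round 1). mammal(m) never appears in any round.

mammal(m)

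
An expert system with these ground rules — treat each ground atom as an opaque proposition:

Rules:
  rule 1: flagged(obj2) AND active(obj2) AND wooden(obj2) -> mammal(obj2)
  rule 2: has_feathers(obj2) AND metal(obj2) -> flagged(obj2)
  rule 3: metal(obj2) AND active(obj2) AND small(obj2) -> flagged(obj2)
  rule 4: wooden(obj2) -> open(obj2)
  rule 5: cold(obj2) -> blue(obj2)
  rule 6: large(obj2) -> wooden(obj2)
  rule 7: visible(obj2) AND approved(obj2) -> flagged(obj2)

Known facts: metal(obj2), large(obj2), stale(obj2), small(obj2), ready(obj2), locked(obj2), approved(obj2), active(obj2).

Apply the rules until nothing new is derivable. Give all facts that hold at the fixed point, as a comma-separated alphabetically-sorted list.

active(obj2), approved(obj2), flagged(obj2), large(obj2), locked(obj2), mammal(obj2), metal(obj2), open(obj2), ready(obj2), small(obj2), stale(obj2), wooden(obj2)

Round 1: rule 3 [metal(obj2) AND active(obj2) AND small(obj2) -> flagged(obj2)]; rule 6 [large(obj2) -> wooden(obj2)]. New: flagged(obj2), wooden(obj2).
Round 2: rule 1 [flagged(obj2) AND active(obj2) AND wooden(obj2) -> mammal(obj2)]; rule 4 [wooden(obj2) -> open(obj2)]. New: mammal(obj2), open(obj2).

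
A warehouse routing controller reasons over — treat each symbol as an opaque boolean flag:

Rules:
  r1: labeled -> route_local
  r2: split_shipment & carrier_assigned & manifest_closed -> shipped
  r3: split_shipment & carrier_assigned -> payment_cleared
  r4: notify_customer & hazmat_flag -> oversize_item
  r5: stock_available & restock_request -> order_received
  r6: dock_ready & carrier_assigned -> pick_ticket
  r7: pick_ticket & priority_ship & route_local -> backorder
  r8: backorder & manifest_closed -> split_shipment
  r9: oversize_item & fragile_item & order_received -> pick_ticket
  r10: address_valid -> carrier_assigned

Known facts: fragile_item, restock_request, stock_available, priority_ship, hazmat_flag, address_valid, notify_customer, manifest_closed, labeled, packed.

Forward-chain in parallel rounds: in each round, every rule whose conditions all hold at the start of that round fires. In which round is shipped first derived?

Round 1 fires r1, r4, r5, r10, giving route_local, oversize_item, order_received, carrier_assigned.
Round 2 fires r9, giving pick_ticket.
Round 3 fires r7, giving backorder.
Round 4 fires r8, giving split_shipment.
Round 5 fires r2, r3, giving shipped, payment_cleared.
shipped first appears in round 5.

5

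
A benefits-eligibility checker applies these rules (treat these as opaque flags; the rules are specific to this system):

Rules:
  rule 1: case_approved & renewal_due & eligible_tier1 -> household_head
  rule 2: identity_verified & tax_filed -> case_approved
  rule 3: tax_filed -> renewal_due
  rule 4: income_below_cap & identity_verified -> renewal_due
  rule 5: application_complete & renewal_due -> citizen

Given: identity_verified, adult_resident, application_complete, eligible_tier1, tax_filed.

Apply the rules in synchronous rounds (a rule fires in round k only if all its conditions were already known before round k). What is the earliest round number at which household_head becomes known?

2

Round 1 fires rule 2, rule 3, giving case_approved, renewal_due.
Round 2 fires rule 1, rule 5, giving household_head, citizen.
household_head first appears in round 2.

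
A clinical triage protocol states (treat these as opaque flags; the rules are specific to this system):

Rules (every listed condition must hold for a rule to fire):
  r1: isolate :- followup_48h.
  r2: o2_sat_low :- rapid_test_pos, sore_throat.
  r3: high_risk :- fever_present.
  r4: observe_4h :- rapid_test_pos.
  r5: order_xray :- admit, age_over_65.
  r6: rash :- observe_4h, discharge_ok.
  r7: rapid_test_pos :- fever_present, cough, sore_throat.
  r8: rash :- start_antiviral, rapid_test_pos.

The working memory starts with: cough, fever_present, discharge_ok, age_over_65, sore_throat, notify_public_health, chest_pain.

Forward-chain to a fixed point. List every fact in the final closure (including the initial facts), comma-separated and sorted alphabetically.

age_over_65, chest_pain, cough, discharge_ok, fever_present, high_risk, notify_public_health, o2_sat_low, observe_4h, rapid_test_pos, rash, sore_throat

[1] r3 [high_risk :- fever_present.]; r7 [rapid_test_pos :- fever_present, cough, sore_throat.]. ⇒ new: high_risk, rapid_test_pos.
[2] r2 [o2_sat_low :- rapid_test_pos, sore_throat.]; r4 [observe_4h :- rapid_test_pos.]. ⇒ new: o2_sat_low, observe_4h.
[3] r6 [rash :- observe_4h, discharge_ok.]. ⇒ new: rash.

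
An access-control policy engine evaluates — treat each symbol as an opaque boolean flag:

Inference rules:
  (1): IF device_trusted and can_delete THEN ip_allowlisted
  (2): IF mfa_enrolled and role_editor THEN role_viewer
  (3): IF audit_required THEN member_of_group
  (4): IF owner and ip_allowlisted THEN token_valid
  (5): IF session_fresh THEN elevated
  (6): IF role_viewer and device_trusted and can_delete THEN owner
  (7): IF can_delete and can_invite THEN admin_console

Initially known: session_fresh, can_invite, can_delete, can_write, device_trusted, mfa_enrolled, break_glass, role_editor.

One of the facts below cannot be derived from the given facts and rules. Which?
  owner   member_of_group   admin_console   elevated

member_of_group

Round 1: (1) [IF device_trusted and can_delete THEN ip_allowlisted]; (2) [IF mfa_enrolled and role_editor THEN role_viewer]; (5) [IF session_fresh THEN elevated]; (7) [IF can_delete and can_invite THEN admin_console]. New: ip_allowlisted, role_viewer, elevated, admin_console.
Round 2: (6) [IF role_viewer and device_trusted and can_delete THEN owner]. New: owner.
Round 3: (4) [IF owner and ip_allowlisted THEN token_valid]. New: token_valid.
Derived: owner (round 2), admin_console (round 1), elevated (round 1). member_of_group never appears in any round.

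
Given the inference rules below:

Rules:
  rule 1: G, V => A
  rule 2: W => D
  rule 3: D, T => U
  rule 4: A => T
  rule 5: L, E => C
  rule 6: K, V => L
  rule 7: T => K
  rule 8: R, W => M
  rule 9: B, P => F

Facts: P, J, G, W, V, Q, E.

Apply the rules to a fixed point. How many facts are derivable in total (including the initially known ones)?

14

[1] rule 1 [G, V => A]; rule 2 [W => D]. ⇒ new: A, D.
[2] rule 4 [A => T]. ⇒ new: T.
[3] rule 3 [D, T => U]; rule 7 [T => K]. ⇒ new: U, K.
[4] rule 6 [K, V => L]. ⇒ new: L.
[5] rule 5 [L, E => C]. ⇒ new: C.
Closure: {A, C, D, E, G, J, K, L, P, Q, T, U, V, W} — 14 facts.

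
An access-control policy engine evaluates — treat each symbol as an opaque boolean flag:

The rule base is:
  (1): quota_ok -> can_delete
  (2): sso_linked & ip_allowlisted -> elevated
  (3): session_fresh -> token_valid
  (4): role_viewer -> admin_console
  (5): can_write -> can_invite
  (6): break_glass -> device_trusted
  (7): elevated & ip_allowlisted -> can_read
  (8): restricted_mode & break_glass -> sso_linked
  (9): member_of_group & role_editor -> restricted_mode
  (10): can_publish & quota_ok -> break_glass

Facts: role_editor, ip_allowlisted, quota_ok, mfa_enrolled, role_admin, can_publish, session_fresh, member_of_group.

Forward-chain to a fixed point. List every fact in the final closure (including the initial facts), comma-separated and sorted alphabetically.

break_glass, can_delete, can_publish, can_read, device_trusted, elevated, ip_allowlisted, member_of_group, mfa_enrolled, quota_ok, restricted_mode, role_admin, role_editor, session_fresh, sso_linked, token_valid

Round 1 — (1), (3), (9), (10), derive can_delete, token_valid, restricted_mode, break_glass.
Round 2 — (6), (8), derive device_trusted, sso_linked.
Round 3 — (2), derive elevated.
Round 4 — (7), derive can_read.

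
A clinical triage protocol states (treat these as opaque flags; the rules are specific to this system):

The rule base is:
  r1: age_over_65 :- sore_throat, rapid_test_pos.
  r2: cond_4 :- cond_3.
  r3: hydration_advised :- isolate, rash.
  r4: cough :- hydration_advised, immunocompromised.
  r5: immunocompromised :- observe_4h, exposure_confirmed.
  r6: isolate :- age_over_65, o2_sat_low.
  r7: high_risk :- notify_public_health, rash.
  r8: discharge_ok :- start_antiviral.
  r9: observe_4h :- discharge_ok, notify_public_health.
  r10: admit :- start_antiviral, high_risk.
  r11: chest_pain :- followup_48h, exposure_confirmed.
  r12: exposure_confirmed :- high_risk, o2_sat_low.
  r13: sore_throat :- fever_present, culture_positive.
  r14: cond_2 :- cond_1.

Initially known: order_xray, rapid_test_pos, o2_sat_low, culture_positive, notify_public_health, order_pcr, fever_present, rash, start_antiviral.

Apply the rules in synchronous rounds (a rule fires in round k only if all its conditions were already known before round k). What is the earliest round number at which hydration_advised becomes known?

Round 1: r7 [high_risk :- notify_public_health, rash.]; r8 [discharge_ok :- start_antiviral.]; r13 [sore_throat :- fever_present, culture_positive.]. New: high_risk, discharge_ok, sore_throat.
Round 2: r1 [age_over_65 :- sore_throat, rapid_test_pos.]; r9 [observe_4h :- discharge_ok, notify_public_health.]; r10 [admit :- start_antiviral, high_risk.]; r12 [exposure_confirmed :- high_risk, o2_sat_low.]. New: age_over_65, observe_4h, admit, exposure_confirmed.
Round 3: r5 [immunocompromised :- observe_4h, exposure_confirmed.]; r6 [isolate :- age_over_65, o2_sat_low.]. New: immunocompromised, isolate.
Round 4: r3 [hydration_advised :- isolate, rash.]. New: hydration_advised.
hydration_advised first appears in round 4.

4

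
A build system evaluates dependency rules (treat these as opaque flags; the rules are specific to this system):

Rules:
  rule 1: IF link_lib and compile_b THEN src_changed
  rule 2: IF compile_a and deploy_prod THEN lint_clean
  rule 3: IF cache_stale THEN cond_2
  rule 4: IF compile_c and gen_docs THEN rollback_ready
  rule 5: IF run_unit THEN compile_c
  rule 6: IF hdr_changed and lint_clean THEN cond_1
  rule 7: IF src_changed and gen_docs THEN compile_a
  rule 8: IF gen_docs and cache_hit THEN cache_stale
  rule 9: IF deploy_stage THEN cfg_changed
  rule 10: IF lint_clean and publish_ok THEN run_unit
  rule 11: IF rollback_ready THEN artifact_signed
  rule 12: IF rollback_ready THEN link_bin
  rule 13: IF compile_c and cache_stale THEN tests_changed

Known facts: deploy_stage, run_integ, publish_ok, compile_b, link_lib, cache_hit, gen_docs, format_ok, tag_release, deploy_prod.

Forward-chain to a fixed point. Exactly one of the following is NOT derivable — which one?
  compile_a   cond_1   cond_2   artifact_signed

cond_1

[1] rule 1 [IF link_lib and compile_b THEN src_changed]; rule 8 [IF gen_docs and cache_hit THEN cache_stale]; rule 9 [IF deploy_stage THEN cfg_changed]. ⇒ new: src_changed, cache_stale, cfg_changed.
[2] rule 3 [IF cache_stale THEN cond_2]; rule 7 [IF src_changed and gen_docs THEN compile_a]. ⇒ new: cond_2, compile_a.
[3] rule 2 [IF compile_a and deploy_prod THEN lint_clean]. ⇒ new: lint_clean.
[4] rule 10 [IF lint_clean and publish_ok THEN run_unit]. ⇒ new: run_unit.
[5] rule 5 [IF run_unit THEN compile_c]. ⇒ new: compile_c.
[6] rule 4 [IF compile_c and gen_docs THEN rollback_ready]; rule 13 [IF compile_c and cache_stale THEN tests_changed]. ⇒ new: rollback_ready, tests_changed.
[7] rule 11 [IF rollback_ready THEN artifact_signed]; rule 12 [IF rollback_ready THEN link_bin]. ⇒ new: artifact_signed, link_bin.
Derived: compile_a (round 2), artifact_signed (round 7), cond_2 (round 2). cond_1 never appears in any round.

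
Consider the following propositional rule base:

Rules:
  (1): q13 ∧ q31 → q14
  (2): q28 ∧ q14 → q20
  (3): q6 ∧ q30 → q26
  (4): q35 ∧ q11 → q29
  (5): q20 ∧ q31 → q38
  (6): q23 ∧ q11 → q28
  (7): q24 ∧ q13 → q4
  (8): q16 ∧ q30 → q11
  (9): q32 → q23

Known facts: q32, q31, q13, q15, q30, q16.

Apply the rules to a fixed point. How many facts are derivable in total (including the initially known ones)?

12

Round 1: (1) [q13 ∧ q31 → q14]; (8) [q16 ∧ q30 → q11]; (9) [q32 → q23]. Adds q14, q11, q23.
Round 2: (6) [q23 ∧ q11 → q28]. Adds q28.
Round 3: (2) [q28 ∧ q14 → q20]. Adds q20.
Round 4: (5) [q20 ∧ q31 → q38]. Adds q38.
Closure: {q11, q13, q14, q15, q16, q20, q23, q28, q30, q31, q32, q38} — 12 facts.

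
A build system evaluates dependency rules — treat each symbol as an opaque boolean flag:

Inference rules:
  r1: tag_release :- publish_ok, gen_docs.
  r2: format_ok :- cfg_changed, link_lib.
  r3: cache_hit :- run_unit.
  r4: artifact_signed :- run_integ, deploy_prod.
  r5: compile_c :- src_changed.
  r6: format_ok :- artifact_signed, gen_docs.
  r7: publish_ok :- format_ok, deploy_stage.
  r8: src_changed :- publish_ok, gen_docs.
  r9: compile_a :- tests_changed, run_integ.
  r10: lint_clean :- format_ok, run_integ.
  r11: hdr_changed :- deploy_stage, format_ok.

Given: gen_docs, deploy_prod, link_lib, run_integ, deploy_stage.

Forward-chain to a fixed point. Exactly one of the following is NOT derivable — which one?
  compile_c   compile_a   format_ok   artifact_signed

compile_a

Round 1 fires r4, giving artifact_signed.
Round 2 fires r6, giving format_ok.
Round 3 fires r7, r10, r11, giving publish_ok, lint_clean, hdr_changed.
Round 4 fires r1, r8, giving tag_release, src_changed.
Round 5 fires r5, giving compile_c.
Derived: artifact_signed (round 1), format_ok (round 2), compile_c (round 5). compile_a never appears in any round.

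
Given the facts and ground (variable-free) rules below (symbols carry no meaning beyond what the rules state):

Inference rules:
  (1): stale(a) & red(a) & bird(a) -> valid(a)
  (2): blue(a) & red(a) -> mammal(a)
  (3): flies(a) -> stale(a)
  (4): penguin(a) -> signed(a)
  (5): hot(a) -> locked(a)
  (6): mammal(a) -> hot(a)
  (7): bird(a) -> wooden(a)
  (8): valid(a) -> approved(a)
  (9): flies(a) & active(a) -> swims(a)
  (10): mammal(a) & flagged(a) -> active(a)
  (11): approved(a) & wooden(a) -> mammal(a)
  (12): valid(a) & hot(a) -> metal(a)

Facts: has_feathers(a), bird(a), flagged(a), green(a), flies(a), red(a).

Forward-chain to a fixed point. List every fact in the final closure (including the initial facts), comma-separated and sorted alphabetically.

active(a), approved(a), bird(a), flagged(a), flies(a), green(a), has_feathers(a), hot(a), locked(a), mammal(a), metal(a), red(a), stale(a), swims(a), valid(a), wooden(a)

Round 1 — (3), (7), derive stale(a), wooden(a).
Round 2 — (1), derive valid(a).
Round 3 — (8), derive approved(a).
Round 4 — (11), derive mammal(a).
Round 5 — (6), (10), derive hot(a), active(a).
Round 6 — (5), (9), (12), derive locked(a), swims(a), metal(a).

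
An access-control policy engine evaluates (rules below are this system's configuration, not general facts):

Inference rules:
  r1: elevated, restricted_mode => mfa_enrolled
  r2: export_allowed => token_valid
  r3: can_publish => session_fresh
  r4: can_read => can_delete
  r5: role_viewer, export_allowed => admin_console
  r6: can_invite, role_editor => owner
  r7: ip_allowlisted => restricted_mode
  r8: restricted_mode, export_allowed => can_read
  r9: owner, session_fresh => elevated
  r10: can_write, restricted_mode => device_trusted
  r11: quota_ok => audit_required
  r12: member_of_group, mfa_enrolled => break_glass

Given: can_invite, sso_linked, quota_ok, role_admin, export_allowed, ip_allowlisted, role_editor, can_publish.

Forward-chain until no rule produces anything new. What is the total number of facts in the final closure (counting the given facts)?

Round 1 fires r2, r3, r6, r7, r11, giving token_valid, session_fresh, owner, restricted_mode, audit_required.
Round 2 fires r8, r9, giving can_read, elevated.
Round 3 fires r1, r4, giving mfa_enrolled, can_delete.
Closure: {audit_required, can_delete, can_invite, can_publish, can_read, elevated, export_allowed, ip_allowlisted, mfa_enrolled, owner, quota_ok, restricted_mode, role_admin, role_editor, session_fresh, sso_linked, token_valid} — 17 facts.

17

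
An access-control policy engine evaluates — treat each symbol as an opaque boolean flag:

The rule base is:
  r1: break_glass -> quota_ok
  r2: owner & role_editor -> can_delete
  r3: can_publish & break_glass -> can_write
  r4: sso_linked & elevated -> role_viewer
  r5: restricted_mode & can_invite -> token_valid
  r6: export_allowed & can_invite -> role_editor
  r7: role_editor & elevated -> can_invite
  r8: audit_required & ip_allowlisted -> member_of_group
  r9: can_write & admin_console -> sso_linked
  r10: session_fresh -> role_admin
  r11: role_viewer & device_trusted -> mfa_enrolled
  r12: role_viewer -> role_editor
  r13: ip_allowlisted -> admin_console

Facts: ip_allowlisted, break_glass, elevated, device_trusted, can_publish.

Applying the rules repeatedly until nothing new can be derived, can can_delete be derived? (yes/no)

no

Round 1 fires r1, r3, r13, giving quota_ok, can_write, admin_console.
Round 2 fires r9, giving sso_linked.
Round 3 fires r4, giving role_viewer.
Round 4 fires r11, r12, giving mfa_enrolled, role_editor.
Round 5 fires r7, giving can_invite.
Fixed point reached. can_delete is concluded only by r2; r2 needs owner (never derived).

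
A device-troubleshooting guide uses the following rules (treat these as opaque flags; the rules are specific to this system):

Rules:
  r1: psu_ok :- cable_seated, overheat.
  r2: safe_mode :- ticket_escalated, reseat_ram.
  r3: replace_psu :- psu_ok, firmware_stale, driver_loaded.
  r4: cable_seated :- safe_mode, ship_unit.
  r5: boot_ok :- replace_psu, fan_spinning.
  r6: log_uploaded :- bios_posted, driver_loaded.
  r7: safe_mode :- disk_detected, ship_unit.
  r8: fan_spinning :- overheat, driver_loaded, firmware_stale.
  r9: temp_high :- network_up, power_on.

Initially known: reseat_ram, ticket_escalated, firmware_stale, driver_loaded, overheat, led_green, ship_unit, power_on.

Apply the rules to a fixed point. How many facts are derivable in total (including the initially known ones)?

Round 1 — r2, r8, derive safe_mode, fan_spinning.
Round 2 — r4, derive cable_seated.
Round 3 — r1, derive psu_ok.
Round 4 — r3, derive replace_psu.
Round 5 — r5, derive boot_ok.
Closure: {boot_ok, cable_seated, driver_loaded, fan_spinning, firmware_stale, led_green, overheat, power_on, psu_ok, replace_psu, reseat_ram, safe_mode, ship_unit, ticket_escalated} — 14 facts.

14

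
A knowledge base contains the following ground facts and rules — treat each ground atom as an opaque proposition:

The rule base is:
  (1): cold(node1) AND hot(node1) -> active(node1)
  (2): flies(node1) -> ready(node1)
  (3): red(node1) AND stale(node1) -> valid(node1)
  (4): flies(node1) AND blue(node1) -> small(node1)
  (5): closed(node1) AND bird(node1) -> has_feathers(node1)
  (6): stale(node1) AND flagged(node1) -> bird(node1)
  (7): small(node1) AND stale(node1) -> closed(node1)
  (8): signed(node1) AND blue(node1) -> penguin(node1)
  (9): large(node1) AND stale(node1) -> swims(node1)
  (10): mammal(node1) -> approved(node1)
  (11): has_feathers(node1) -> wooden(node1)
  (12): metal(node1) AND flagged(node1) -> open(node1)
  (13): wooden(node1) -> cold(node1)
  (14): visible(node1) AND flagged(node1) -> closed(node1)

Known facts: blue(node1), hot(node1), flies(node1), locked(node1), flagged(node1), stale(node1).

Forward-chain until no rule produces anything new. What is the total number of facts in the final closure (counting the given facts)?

14

[1] (2) [flies(node1) -> ready(node1)]; (4) [flies(node1) AND blue(node1) -> small(node1)]; (6) [stale(node1) AND flagged(node1) -> bird(node1)]. ⇒ new: ready(node1), small(node1), bird(node1).
[2] (7) [small(node1) AND stale(node1) -> closed(node1)]. ⇒ new: closed(node1).
[3] (5) [closed(node1) AND bird(node1) -> has_feathers(node1)]. ⇒ new: has_feathers(node1).
[4] (11) [has_feathers(node1) -> wooden(node1)]. ⇒ new: wooden(node1).
[5] (13) [wooden(node1) -> cold(node1)]. ⇒ new: cold(node1).
[6] (1) [cold(node1) AND hot(node1) -> active(node1)]. ⇒ new: active(node1).
Closure: {active(node1), bird(node1), blue(node1), closed(node1), cold(node1), flagged(node1), flies(node1), has_feathers(node1), hot(node1), locked(node1), ready(node1), small(node1), stale(node1), wooden(node1)} — 14 facts.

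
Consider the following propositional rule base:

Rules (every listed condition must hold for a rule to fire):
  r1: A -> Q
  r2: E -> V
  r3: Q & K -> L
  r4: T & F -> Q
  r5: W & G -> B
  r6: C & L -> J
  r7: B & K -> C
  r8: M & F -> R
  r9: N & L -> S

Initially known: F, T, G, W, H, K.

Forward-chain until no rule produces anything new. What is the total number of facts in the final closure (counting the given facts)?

Round 1 fires r4, r5, giving Q, B.
Round 2 fires r3, r7, giving L, C.
Round 3 fires r6, giving J.
Closure: {B, C, F, G, H, J, K, L, Q, T, W} — 11 facts.

11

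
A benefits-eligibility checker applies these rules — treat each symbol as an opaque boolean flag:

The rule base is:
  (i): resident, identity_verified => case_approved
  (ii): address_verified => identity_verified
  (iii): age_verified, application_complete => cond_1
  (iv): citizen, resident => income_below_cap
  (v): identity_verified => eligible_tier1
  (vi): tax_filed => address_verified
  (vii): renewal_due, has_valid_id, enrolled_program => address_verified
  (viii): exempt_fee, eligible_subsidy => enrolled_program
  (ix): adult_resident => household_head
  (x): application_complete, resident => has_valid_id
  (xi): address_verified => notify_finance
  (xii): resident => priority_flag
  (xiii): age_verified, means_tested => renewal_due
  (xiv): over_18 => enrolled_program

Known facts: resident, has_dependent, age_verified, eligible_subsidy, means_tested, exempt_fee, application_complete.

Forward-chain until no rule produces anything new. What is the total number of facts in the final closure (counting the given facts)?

Round 1: (iii) [age_verified, application_complete => cond_1]; (viii) [exempt_fee, eligible_subsidy => enrolled_program]; (x) [application_complete, resident => has_valid_id]; (xii) [resident => priority_flag]; (xiii) [age_verified, means_tested => renewal_due]. Adds cond_1, enrolled_program, has_valid_id, priority_flag, renewal_due.
Round 2: (vii) [renewal_due, has_valid_id, enrolled_program => address_verified]. Adds address_verified.
Round 3: (ii) [address_verified => identity_verified]; (xi) [address_verified => notify_finance]. Adds identity_verified, notify_finance.
Round 4: (i) [resident, identity_verified => case_approved]; (v) [identity_verified => eligible_tier1]. Adds case_approved, eligible_tier1.
Closure: {address_verified, age_verified, application_complete, case_approved, cond_1, eligible_subsidy, eligible_tier1, enrolled_program, exempt_fee, has_dependent, has_valid_id, identity_verified, means_tested, notify_finance, priority_flag, renewal_due, resident} — 17 facts.

17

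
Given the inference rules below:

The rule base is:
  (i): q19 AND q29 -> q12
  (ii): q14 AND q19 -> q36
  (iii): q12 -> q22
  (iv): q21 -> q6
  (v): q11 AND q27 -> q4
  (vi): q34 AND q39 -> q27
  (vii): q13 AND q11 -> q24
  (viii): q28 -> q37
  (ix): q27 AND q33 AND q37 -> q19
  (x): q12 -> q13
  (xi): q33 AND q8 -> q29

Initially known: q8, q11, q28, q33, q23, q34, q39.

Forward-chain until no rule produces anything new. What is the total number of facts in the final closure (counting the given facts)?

16

Round 1 — (vi), (viii), (xi), derive q27, q37, q29.
Round 2 — (v), (ix), derive q4, q19.
Round 3 — (i), derive q12.
Round 4 — (iii), (x), derive q22, q13.
Round 5 — (vii), derive q24.
Closure: {q11, q12, q13, q19, q22, q23, q24, q27, q28, q29, q33, q34, q37, q39, q4, q8} — 16 facts.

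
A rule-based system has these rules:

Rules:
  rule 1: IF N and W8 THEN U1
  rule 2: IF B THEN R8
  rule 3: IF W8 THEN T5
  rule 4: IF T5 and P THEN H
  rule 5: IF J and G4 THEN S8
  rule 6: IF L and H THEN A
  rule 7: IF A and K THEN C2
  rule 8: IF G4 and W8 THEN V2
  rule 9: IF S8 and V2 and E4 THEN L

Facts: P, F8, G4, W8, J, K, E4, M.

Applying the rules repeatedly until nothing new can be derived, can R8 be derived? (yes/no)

no

Round 1 fires rule 3, rule 5, rule 8, giving T5, S8, V2.
Round 2 fires rule 4, rule 9, giving H, L.
Round 3 fires rule 6, giving A.
Round 4 fires rule 7, giving C2.
Fixed point reached. R8 is concluded only by rule 2; rule 2 needs B (never derived).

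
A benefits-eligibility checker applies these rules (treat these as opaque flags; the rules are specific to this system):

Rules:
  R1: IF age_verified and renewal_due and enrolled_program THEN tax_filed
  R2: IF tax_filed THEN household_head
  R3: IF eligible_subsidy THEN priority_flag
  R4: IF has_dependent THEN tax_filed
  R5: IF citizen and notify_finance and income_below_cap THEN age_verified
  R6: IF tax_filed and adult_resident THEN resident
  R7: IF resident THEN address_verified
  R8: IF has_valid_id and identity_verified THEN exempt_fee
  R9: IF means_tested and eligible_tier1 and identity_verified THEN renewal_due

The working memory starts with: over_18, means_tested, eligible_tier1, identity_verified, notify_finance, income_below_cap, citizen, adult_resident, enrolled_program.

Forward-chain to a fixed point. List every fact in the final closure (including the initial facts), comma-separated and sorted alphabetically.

address_verified, adult_resident, age_verified, citizen, eligible_tier1, enrolled_program, household_head, identity_verified, income_below_cap, means_tested, notify_finance, over_18, renewal_due, resident, tax_filed

Round 1: R5 [IF citizen and notify_finance and income_below_cap THEN age_verified]; R9 [IF means_tested and eligible_tier1 and identity_verified THEN renewal_due]. New: age_verified, renewal_due.
Round 2: R1 [IF age_verified and renewal_due and enrolled_program THEN tax_filed]. New: tax_filed.
Round 3: R2 [IF tax_filed THEN household_head]; R6 [IF tax_filed and adult_resident THEN resident]. New: household_head, resident.
Round 4: R7 [IF resident THEN address_verified]. New: address_verified.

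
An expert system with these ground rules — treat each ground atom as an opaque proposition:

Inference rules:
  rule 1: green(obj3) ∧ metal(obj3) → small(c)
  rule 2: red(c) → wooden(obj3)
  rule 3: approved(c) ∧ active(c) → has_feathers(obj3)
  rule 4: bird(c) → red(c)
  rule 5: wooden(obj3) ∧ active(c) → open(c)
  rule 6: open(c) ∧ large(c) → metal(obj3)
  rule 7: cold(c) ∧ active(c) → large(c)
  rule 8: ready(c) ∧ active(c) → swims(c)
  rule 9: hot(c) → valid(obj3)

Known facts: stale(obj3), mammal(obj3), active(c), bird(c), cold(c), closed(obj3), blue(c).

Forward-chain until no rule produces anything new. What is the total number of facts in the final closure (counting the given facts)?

Round 1: rule 4 [bird(c) → red(c)]; rule 7 [cold(c) ∧ active(c) → large(c)]. Adds red(c), large(c).
Round 2: rule 2 [red(c) → wooden(obj3)]. Adds wooden(obj3).
Round 3: rule 5 [wooden(obj3) ∧ active(c) → open(c)]. Adds open(c).
Round 4: rule 6 [open(c) ∧ large(c) → metal(obj3)]. Adds metal(obj3).
Closure: {active(c), bird(c), blue(c), closed(obj3), cold(c), large(c), mammal(obj3), metal(obj3), open(c), red(c), stale(obj3), wooden(obj3)} — 12 facts.

12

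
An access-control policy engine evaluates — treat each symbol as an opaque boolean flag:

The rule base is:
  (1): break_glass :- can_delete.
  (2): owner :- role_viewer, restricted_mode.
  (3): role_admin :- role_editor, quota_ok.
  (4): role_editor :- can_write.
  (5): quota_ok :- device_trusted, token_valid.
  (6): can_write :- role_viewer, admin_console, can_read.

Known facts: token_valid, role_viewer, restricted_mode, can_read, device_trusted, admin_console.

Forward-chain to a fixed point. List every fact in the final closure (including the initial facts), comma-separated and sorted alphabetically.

admin_console, can_read, can_write, device_trusted, owner, quota_ok, restricted_mode, role_admin, role_editor, role_viewer, token_valid

[1] (2) [owner :- role_viewer, restricted_mode.]; (5) [quota_ok :- device_trusted, token_valid.]; (6) [can_write :- role_viewer, admin_console, can_read.]. ⇒ new: owner, quota_ok, can_write.
[2] (4) [role_editor :- can_write.]. ⇒ new: role_editor.
[3] (3) [role_admin :- role_editor, quota_ok.]. ⇒ new: role_admin.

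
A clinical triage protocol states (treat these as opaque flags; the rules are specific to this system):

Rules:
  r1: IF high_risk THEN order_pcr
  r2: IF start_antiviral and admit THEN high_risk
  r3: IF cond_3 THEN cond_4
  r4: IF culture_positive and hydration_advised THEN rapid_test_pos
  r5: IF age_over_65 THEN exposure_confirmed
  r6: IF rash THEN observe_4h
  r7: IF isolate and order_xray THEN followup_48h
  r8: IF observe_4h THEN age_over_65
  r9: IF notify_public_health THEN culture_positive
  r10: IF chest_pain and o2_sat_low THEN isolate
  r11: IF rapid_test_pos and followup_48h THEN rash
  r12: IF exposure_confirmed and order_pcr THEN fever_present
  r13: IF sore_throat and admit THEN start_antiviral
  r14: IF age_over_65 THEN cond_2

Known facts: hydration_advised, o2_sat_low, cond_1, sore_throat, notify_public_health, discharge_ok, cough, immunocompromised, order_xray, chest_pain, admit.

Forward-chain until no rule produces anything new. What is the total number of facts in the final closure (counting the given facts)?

Round 1 — r9, r10, r13, derive culture_positive, isolate, start_antiviral.
Round 2 — r2, r4, r7, derive high_risk, rapid_test_pos, followup_48h.
Round 3 — r1, r11, derive order_pcr, rash.
Round 4 — r6, derive observe_4h.
Round 5 — r8, derive age_over_65.
Round 6 — r5, r14, derive exposure_confirmed, cond_2.
Round 7 — r12, derive fever_present.
Closure: {admit, age_over_65, chest_pain, cond_1, cond_2, cough, culture_positive, discharge_ok, exposure_confirmed, fever_present, followup_48h, high_risk, hydration_advised, immunocompromised, isolate, notify_public_health, o2_sat_low, observe_4h, order_pcr, order_xray, rapid_test_pos, rash, sore_throat, start_antiviral} — 24 facts.

24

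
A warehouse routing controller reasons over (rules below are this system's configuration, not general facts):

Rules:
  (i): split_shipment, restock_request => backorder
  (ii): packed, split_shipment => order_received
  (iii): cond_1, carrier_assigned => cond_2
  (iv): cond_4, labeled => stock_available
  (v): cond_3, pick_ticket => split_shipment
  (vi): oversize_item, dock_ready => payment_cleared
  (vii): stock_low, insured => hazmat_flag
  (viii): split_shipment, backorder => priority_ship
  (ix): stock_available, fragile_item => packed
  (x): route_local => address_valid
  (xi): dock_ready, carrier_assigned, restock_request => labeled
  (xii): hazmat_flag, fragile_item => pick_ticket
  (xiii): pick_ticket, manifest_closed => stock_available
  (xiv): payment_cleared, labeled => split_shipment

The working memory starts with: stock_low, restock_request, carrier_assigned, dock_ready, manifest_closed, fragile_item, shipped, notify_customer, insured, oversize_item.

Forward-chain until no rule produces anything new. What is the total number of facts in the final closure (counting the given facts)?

20

Round 1 fires (vi), (vii), (xi), giving payment_cleared, hazmat_flag, labeled.
Round 2 fires (xii), (xiv), giving pick_ticket, split_shipment.
Round 3 fires (i), (xiii), giving backorder, stock_available.
Round 4 fires (viii), (ix), giving priority_ship, packed.
Round 5 fires (ii), giving order_received.
Closure: {backorder, carrier_assigned, dock_ready, fragile_item, hazmat_flag, insured, labeled, manifest_closed, notify_customer, order_received, oversize_item, packed, payment_cleared, pick_ticket, priority_ship, restock_request, shipped, split_shipment, stock_available, stock_low} — 20 facts.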